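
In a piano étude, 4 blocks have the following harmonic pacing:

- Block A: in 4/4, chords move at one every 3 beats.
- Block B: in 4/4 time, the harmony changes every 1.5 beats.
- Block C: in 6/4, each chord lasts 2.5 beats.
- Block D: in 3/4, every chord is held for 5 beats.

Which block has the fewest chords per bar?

Block D

A: 4/3 = 4/3 chords/bar.
B: 4/1.5 = 8/3 chords/bar.
C: 6/2.5 = 2.4 chords/bar.
D: 3/5 = 0.6 chords/bar.
Slowest is D at 0.6 chords/bar.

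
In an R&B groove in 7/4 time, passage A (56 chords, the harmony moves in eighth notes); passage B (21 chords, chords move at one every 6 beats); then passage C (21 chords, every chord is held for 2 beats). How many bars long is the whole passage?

A: 56 × 0.5 = 28 beats = 4 bars.
B: 21 × 6 = 126 beats = 18 bars.
C: 21 × 2 = 42 beats = 6 bars.
Total: 4 + 18 + 6 = 28 bars.

28 bars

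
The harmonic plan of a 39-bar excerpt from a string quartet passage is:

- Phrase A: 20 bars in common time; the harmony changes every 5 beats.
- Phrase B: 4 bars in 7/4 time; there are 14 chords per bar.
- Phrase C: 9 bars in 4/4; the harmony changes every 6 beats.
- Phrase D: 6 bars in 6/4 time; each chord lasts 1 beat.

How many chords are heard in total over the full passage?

114 chords

A: 20·4 = 80 beats, 80/5 = 16 chords.
B: 4·7 = 28 beats, 28/0.5 = 56 chords.
C: 9·4 = 36 beats, 36/6 = 6 chords.
D: 6·6 = 36 beats, 36/1 = 36 chords.
Total: 16 + 56 + 6 + 36 = 114.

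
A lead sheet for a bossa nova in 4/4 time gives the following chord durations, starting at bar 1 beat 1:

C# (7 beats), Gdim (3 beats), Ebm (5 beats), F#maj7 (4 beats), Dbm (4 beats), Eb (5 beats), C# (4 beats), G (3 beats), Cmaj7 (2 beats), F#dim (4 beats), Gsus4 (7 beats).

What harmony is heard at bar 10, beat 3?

F#dim

Beat 3 of bar 10 is beat (10−1)×4 + 3 = 39 overall.
Running totals: C# ends at 7, Gdim ends at 10, Ebm ends at 15, F#maj7 ends at 19, Dbm ends at 23, Eb ends at 28, C# ends at 32, G ends at 35, Cmaj7 ends at 37, F#dim ends at 41.
Beat 39 falls within F#dim.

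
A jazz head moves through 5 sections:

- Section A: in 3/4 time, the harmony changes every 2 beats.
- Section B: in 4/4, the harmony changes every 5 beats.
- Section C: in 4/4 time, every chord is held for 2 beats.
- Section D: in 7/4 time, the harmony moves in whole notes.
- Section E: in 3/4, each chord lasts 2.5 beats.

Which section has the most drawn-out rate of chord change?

A: 3 beats/bar ÷ 2 beats/chord = 1.5 chords/bar.
B: 4 beats/bar ÷ 5 beats/chord = 0.8 chords/bar.
C: 4 beats/bar ÷ 2 beats/chord = 2 chords/bar.
D: 7 beats/bar ÷ 4 beats/chord = 1.75 chords/bar.
E: 3 beats/bar ÷ 2.5 beats/chord = 1.2 chords/bar.
Slowest is B at 0.8 chords/bar.

Section B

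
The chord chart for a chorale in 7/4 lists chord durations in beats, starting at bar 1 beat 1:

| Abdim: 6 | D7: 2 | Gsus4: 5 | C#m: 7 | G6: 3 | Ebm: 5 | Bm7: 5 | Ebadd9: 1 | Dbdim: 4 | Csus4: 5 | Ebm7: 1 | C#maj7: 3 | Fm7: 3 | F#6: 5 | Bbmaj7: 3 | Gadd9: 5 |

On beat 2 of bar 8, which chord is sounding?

Beat 2 of bar 8 is beat (8−1)×7 + 2 = 51 overall.
Running totals: Abdim ends at 6, D7 ends at 8, Gsus4 ends at 13, C#m ends at 20, G6 ends at 23, Ebm ends at 28, Bm7 ends at 33, Ebadd9 ends at 34, Dbdim ends at 38, Csus4 ends at 43, Ebm7 ends at 44, C#maj7 ends at 47, Fm7 ends at 50, F#6 ends at 55.
Beat 51 falls within F#6.

F#6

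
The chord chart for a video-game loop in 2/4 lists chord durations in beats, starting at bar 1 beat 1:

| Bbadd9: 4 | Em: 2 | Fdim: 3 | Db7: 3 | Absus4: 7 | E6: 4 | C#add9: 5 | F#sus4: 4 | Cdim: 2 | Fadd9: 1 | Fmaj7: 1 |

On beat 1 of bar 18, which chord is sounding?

Fadd9

Beat 1 of bar 18 is beat (18−1)×2 + 1 = 35 overall.
Running totals: Bbadd9 ends at 4, Em ends at 6, Fdim ends at 9, Db7 ends at 12, Absus4 ends at 19, E6 ends at 23, C#add9 ends at 28, F#sus4 ends at 32, Cdim ends at 34, Fadd9 ends at 35.
Beat 35 falls within Fadd9.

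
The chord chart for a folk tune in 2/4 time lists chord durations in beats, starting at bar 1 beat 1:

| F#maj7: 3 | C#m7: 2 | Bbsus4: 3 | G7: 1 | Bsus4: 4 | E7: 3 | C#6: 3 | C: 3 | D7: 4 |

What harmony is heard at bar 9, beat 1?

Beat 1 of bar 9 is beat (9−1)×2 + 1 = 17 overall.
Running totals: F#maj7 ends at 3, C#m7 ends at 5, Bbsus4 ends at 8, G7 ends at 9, Bsus4 ends at 13, E7 ends at 16, C#6 ends at 19.
Beat 17 falls within C#6.

C#6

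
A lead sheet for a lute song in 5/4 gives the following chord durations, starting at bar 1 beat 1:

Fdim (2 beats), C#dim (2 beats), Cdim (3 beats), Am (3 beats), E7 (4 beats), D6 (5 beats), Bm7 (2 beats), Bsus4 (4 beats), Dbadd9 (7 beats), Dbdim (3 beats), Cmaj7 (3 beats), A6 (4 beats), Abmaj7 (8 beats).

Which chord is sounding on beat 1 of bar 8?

Beat 1 of bar 8 is beat (8−1)×5 + 1 = 36 overall.
Running totals: Fdim ends at 2, C#dim ends at 4, Cdim ends at 7, Am ends at 10, E7 ends at 14, D6 ends at 19, Bm7 ends at 21, Bsus4 ends at 25, Dbadd9 ends at 32, Dbdim ends at 35, Cmaj7 ends at 38.
Beat 36 falls within Cmaj7.

Cmaj7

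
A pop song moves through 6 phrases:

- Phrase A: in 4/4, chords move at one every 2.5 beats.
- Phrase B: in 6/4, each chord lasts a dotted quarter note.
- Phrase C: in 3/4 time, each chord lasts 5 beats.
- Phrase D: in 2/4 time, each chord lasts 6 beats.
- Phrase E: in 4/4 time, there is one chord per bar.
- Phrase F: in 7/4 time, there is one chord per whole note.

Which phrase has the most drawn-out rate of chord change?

Phrase D

A: 4 beats/bar ÷ 2.5 beats/chord = 1.6 chords/bar.
B: 6 beats/bar ÷ 1.5 beats/chord = 4 chords/bar.
C: 3 beats/bar ÷ 5 beats/chord = 0.6 chords/bar.
D: 2 beats/bar ÷ 6 beats/chord = 1/3 chords/bar.
E: 4 beats/bar ÷ 4 beats/chord = 1 chord/bar.
F: 7 beats/bar ÷ 4 beats/chord = 1.75 chords/bar.
Slowest is D at 1/3 chords/bar.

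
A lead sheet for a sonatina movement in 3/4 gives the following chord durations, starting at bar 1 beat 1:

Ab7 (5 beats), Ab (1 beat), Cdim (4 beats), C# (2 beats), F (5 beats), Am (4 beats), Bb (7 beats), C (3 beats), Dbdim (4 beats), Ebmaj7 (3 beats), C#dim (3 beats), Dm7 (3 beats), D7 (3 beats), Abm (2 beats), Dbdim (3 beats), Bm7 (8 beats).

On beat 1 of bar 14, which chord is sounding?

Beat 1 of bar 14 is beat (14−1)×3 + 1 = 40 overall.
Running totals: Ab7 ends at 5, Ab ends at 6, Cdim ends at 10, C# ends at 12, F ends at 17, Am ends at 21, Bb ends at 28, C ends at 31, Dbdim ends at 35, Ebmaj7 ends at 38, C#dim ends at 41.
Beat 40 falls within C#dim.

C#dim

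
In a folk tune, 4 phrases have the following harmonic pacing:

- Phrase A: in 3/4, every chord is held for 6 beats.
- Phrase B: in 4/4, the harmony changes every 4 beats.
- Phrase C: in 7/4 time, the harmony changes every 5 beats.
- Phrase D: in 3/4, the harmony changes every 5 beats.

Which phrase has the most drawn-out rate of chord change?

A: each chord is 6 beats in 3/4, so 0.5 per bar.
B: each chord is 4 beats in 4/4, so 1 per bar.
C: each chord is 5 beats in 7/4, so 1.4 per bar.
D: each chord is 5 beats in 3/4, so 0.6 per bar.
Slowest is A at 0.5 chords/bar.

Phrase A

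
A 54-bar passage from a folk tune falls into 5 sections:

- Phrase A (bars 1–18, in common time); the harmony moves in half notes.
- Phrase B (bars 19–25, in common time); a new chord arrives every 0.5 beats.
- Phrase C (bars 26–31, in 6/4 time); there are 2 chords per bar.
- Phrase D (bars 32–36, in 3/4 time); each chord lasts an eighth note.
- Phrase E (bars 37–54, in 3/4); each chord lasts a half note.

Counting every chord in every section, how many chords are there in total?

A: 18·4 = 72 beats, 72/2 = 36 chords.
B: 7·4 = 28 beats, 28/0.5 = 56 chords.
C: 6·6 = 36 beats, 36/3 = 12 chords.
D: 5·3 = 15 beats, 15/0.5 = 30 chords.
E: 18·3 = 54 beats, 54/2 = 27 chords.
Total: 36 + 56 + 12 + 30 + 27 = 161.

161 chords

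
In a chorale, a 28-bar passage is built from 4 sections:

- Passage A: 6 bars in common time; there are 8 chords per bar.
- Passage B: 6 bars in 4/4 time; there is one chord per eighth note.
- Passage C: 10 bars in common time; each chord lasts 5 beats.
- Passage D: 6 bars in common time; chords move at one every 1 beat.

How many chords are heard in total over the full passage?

A: 6 bars × 4 beats = 24 beats; 0.5 beats/chord → 48 chords.
B: 6 bars × 4 beats = 24 beats; 0.5 beats/chord → 48 chords.
C: 10 bars × 4 beats = 40 beats; 5 beats/chord → 8 chords.
D: 6 bars × 4 beats = 24 beats; 1 beat/chord → 24 chords.
Total: 48 + 48 + 8 + 24 = 128.

128 chords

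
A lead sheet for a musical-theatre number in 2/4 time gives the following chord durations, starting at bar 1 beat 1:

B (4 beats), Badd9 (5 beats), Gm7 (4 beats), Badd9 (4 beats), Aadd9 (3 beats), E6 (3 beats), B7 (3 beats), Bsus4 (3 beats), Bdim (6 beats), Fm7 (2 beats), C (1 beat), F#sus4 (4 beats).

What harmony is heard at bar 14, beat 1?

Beat 1 of bar 14 is beat (14−1)×2 + 1 = 27 overall.
Running totals: B ends at 4, Badd9 ends at 9, Gm7 ends at 13, Badd9 ends at 17, Aadd9 ends at 20, E6 ends at 23, B7 ends at 26, Bsus4 ends at 29.
Beat 27 falls within Bsus4.

Bsus4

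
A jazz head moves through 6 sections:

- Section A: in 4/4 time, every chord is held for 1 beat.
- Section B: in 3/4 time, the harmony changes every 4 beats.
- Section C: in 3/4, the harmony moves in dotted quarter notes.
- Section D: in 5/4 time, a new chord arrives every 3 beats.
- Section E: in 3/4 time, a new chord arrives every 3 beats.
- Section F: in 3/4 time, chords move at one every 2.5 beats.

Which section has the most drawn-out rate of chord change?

Section B

A: 4 beats/bar ÷ 1 beat/chord = 4 chords/bar.
B: 3 beats/bar ÷ 4 beats/chord = 0.75 chords/bar.
C: 3 beats/bar ÷ 1.5 beats/chord = 2 chords/bar.
D: 5 beats/bar ÷ 3 beats/chord = 5/3 chords/bar.
E: 3 beats/bar ÷ 3 beats/chord = 1 chord/bar.
F: 3 beats/bar ÷ 2.5 beats/chord = 1.2 chords/bar.
Slowest is B at 0.75 chords/bar.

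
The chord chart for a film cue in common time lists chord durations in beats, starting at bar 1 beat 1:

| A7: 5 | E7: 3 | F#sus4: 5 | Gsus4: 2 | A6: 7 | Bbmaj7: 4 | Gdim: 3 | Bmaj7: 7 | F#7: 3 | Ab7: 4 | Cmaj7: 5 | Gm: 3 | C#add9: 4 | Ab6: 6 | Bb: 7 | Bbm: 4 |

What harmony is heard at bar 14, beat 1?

C#add9

Beat 1 of bar 14 is beat (14−1)×4 + 1 = 53 overall.
Running totals: A7 ends at 5, E7 ends at 8, F#sus4 ends at 13, Gsus4 ends at 15, A6 ends at 22, Bbmaj7 ends at 26, Gdim ends at 29, Bmaj7 ends at 36, F#7 ends at 39, Ab7 ends at 43, Cmaj7 ends at 48, Gm ends at 51, C#add9 ends at 55.
Beat 53 falls within C#add9.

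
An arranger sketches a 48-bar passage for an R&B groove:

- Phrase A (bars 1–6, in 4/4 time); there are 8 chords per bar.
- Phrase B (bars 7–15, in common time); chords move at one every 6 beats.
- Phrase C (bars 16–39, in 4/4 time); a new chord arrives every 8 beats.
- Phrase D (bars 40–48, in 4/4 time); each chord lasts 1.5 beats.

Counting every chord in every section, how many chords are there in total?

90 chords

A: 6·4 = 24 beats, 24/0.5 = 48 chords.
B: 9·4 = 36 beats, 36/6 = 6 chords.
C: 24·4 = 96 beats, 96/8 = 12 chords.
D: 9·4 = 36 beats, 36/1.5 = 24 chords.
Total: 48 + 6 + 12 + 24 = 90.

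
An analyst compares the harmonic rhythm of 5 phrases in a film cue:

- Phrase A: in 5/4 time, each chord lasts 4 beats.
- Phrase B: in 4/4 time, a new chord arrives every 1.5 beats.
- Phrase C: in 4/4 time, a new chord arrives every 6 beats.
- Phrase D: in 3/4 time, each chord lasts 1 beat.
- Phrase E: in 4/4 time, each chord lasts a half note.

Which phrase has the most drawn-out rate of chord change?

Phrase C

A: each chord is 4 beats in 5/4, so 1.25 per bar.
B: each chord is 1.5 beats in 4/4, so 8/3 per bar.
C: each chord is 6 beats in 4/4, so 2/3 per bar.
D: each chord is 1 beat in 3/4, so 3 per bar.
E: each chord is 2 beats in 4/4, so 2 per bar.
Slowest is C at 2/3 chords/bar.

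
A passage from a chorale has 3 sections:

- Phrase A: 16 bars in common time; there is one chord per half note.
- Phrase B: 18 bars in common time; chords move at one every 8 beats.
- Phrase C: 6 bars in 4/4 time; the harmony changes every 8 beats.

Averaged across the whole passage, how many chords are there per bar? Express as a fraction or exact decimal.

A: 16 bars of 4 beats is 64 beats; at 2 beats each that's 32 chords.
B: 18 bars of 4 beats is 72 beats; at 8 beats each that's 9 chords.
C: 6 bars of 4 beats is 24 beats; at 8 beats each that's 3 chords.
Overall: 44 chords over 40 bars → 44/40 = 1.1 chords per bar.

1.1 chords per bar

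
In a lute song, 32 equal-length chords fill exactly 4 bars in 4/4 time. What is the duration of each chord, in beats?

4 bars × 4 beats/bar = 16 beats total.
16 beats ÷ 32 chords = 0.5 beats per chord.
(That is an eighth note.)

0.5 beats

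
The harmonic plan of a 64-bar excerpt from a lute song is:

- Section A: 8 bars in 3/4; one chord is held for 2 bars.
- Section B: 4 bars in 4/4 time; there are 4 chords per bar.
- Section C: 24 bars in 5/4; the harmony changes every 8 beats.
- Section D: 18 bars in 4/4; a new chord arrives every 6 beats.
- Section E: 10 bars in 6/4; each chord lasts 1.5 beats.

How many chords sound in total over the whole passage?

87 chords

A: 8 bars × 3 beats = 24 beats; 6 beats/chord → 4 chords.
B: 4 bars × 4 beats = 16 beats; 1 beat/chord → 16 chords.
C: 24 bars × 5 beats = 120 beats; 8 beats/chord → 15 chords.
D: 18 bars × 4 beats = 72 beats; 6 beats/chord → 12 chords.
E: 10 bars × 6 beats = 60 beats; 1.5 beats/chord → 40 chords.
Total: 4 + 16 + 15 + 12 + 40 = 87.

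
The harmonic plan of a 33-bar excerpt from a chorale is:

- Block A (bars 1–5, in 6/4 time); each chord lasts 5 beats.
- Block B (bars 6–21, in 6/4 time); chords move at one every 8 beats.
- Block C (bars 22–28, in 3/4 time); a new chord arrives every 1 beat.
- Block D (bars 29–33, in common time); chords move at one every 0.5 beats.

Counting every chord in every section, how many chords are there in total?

A: 5·6 = 30 beats, 30/5 = 6 chords.
B: 16·6 = 96 beats, 96/8 = 12 chords.
C: 7·3 = 21 beats, 21/1 = 21 chords.
D: 5·4 = 20 beats, 20/0.5 = 40 chords.
Total: 6 + 12 + 21 + 40 = 79.

79 chords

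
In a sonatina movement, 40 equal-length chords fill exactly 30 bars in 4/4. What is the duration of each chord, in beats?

30 bars × 4 beats/bar = 120 beats total.
120 beats ÷ 40 chords = 3 beats per chord.
(That is a dotted half note.)

3 beats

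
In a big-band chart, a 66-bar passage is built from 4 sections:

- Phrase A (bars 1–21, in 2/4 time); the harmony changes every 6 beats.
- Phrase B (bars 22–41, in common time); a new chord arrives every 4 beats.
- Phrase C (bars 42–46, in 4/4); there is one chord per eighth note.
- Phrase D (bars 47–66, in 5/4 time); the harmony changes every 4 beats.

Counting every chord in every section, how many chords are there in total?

92 chords

A has 42 beats and chords last 6 each, so 7 chords.
B has 80 beats and chords last 4 each, so 20 chords.
C has 20 beats and chords last 0.5 each, so 40 chords.
D has 100 beats and chords last 4 each, so 25 chords.
Total: 7 + 20 + 40 + 25 = 92.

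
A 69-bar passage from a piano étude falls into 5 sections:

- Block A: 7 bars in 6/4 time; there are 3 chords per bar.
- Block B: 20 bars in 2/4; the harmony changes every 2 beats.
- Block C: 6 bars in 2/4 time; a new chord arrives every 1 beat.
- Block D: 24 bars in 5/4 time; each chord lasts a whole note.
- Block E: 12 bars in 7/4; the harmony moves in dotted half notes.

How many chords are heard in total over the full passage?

111 chords

A: 7·6 = 42 beats, 42/2 = 21 chords.
B: 20·2 = 40 beats, 40/2 = 20 chords.
C: 6·2 = 12 beats, 12/1 = 12 chords.
D: 24·5 = 120 beats, 120/4 = 30 chords.
E: 12·7 = 84 beats, 84/3 = 28 chords.
Total: 21 + 20 + 12 + 30 + 28 = 111.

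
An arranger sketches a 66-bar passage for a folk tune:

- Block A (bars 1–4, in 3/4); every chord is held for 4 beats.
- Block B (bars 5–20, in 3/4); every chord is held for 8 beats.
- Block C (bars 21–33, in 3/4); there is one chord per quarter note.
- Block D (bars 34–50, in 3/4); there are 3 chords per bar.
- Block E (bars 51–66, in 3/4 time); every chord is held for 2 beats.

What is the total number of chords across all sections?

A: 4·3 = 12 beats, 12/4 = 3 chords.
B: 16·3 = 48 beats, 48/8 = 6 chords.
C: 13·3 = 39 beats, 39/1 = 39 chords.
D: 17·3 = 51 beats, 51/1 = 51 chords.
E: 16·3 = 48 beats, 48/2 = 24 chords.
Total: 3 + 6 + 39 + 51 + 24 = 123.

123 chords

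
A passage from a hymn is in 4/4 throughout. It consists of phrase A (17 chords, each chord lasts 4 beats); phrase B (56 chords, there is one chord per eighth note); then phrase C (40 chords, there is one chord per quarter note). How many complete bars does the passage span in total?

A: 17 × 4 = 68 beats = 17 bars.
B: 56 × 0.5 = 28 beats = 7 bars.
C: 40 × 1 = 40 beats = 10 bars.
Total: 17 + 7 + 10 = 34 bars.

34 bars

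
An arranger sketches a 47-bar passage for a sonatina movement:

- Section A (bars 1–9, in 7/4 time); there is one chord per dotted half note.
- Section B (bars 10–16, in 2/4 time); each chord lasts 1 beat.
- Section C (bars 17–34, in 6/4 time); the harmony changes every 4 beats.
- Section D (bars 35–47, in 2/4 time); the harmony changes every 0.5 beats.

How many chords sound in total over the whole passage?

114 chords

A has 63 beats and chords last 3 each, so 21 chords.
B has 14 beats and chords last 1 each, so 14 chords.
C has 108 beats and chords last 4 each, so 27 chords.
D has 26 beats and chords last 0.5 each, so 52 chords.
Total: 21 + 14 + 27 + 52 = 114.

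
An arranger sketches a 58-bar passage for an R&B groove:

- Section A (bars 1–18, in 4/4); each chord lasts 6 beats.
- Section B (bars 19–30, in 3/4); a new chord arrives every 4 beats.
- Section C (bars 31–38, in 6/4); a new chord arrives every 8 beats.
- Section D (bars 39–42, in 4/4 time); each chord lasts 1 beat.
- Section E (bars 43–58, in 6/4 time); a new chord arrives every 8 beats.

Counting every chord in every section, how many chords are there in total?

55 chords

A has 72 beats and chords last 6 each, so 12 chords.
B has 36 beats and chords last 4 each, so 9 chords.
C has 48 beats and chords last 8 each, so 6 chords.
D has 16 beats and chords last 1 each, so 16 chords.
E has 96 beats and chords last 8 each, so 12 chords.
Total: 12 + 9 + 6 + 16 + 12 = 55.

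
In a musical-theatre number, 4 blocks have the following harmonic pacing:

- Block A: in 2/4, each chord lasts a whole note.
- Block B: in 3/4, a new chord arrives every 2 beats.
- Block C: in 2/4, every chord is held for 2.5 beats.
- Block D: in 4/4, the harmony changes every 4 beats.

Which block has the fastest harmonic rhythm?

Block B

A: 2 beats/bar ÷ 4 beats/chord = 0.5 chords/bar.
B: 3 beats/bar ÷ 2 beats/chord = 1.5 chords/bar.
C: 2 beats/bar ÷ 2.5 beats/chord = 0.8 chords/bar.
D: 4 beats/bar ÷ 4 beats/chord = 1 chord/bar.
Fastest is B at 1.5 chords/bar.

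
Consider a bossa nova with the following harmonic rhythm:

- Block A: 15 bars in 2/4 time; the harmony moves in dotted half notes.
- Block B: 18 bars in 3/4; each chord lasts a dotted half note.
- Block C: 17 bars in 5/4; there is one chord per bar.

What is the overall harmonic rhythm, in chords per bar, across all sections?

A: 15 bars of 2 beats is 30 beats; at 3 beats each that's 10 chords.
B: 18 bars of 3 beats is 54 beats; at 3 beats each that's 18 chords.
C: 17 bars of 5 beats is 85 beats; at 5 beats each that's 17 chords.
Overall: 45 chords over 50 bars → 45/50 = 0.9 chords per bar.

0.9 chords per bar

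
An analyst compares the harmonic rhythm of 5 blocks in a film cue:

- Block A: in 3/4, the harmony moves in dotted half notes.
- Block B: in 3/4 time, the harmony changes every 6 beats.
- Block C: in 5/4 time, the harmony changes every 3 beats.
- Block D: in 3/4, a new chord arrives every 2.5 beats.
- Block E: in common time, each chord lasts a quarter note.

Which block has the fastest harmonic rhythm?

A: each chord is 3 beats in 3/4, so 1 per bar.
B: each chord is 6 beats in 3/4, so 0.5 per bar.
C: each chord is 3 beats in 5/4, so 5/3 per bar.
D: each chord is 2.5 beats in 3/4, so 1.2 per bar.
E: each chord is 1 beat in 4/4, so 4 per bar.
Fastest is E at 4 chords/bar.

Block E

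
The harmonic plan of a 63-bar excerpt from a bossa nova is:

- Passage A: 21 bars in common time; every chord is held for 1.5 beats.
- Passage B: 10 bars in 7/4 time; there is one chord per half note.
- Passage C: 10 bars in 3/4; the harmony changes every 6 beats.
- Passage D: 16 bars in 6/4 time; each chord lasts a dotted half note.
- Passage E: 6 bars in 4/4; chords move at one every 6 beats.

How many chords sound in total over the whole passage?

A has 84 beats and chords last 1.5 each, so 56 chords.
B has 70 beats and chords last 2 each, so 35 chords.
C has 30 beats and chords last 6 each, so 5 chords.
D has 96 beats and chords last 3 each, so 32 chords.
E has 24 beats and chords last 6 each, so 4 chords.
Total: 56 + 35 + 5 + 32 + 4 = 132.

132 chords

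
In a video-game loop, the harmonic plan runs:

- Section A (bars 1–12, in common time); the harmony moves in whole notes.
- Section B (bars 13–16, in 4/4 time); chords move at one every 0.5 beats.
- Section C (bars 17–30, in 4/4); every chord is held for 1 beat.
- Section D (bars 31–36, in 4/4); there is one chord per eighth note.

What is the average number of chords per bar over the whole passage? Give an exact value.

37/9 chords per bar

A: 12 × 4 = 48 beats ÷ 4 = 12 chords.
B: 4 × 4 = 16 beats ÷ 0.5 = 32 chords.
C: 14 × 4 = 56 beats ÷ 1 = 56 chords.
D: 6 × 4 = 24 beats ÷ 0.5 = 48 chords.
Overall: 148 chords over 36 bars → 148/36 = 37/9 chords per bar.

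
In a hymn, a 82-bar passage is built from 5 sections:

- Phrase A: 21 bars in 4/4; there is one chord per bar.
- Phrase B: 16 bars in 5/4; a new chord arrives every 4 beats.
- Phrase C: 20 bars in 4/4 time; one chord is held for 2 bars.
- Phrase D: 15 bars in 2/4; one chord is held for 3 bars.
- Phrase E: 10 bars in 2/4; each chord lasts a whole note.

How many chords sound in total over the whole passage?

61 chords

A: 21 bars × 4 beats = 84 beats; 4 beats/chord → 21 chords.
B: 16 bars × 5 beats = 80 beats; 4 beats/chord → 20 chords.
C: 20 bars × 4 beats = 80 beats; 8 beats/chord → 10 chords.
D: 15 bars × 2 beats = 30 beats; 6 beats/chord → 5 chords.
E: 10 bars × 2 beats = 20 beats; 4 beats/chord → 5 chords.
Total: 21 + 20 + 10 + 5 + 5 = 61.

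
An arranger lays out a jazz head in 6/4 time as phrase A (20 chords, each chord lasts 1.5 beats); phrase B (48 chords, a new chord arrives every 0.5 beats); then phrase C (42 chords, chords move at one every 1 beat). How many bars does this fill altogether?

A: 20 × 1.5 = 30 beats = 5 bars.
B: 48 × 0.5 = 24 beats = 4 bars.
C: 42 × 1 = 42 beats = 7 bars.
Total: 5 + 4 + 7 = 16 bars.

16 bars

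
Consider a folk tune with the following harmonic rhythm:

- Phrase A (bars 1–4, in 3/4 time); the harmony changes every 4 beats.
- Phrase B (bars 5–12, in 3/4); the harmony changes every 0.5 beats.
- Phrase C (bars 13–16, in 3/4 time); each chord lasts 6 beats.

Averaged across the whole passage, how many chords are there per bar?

A: 4 bars of 3 beats is 12 beats; at 4 beats each that's 3 chords.
B: 8 bars of 3 beats is 24 beats; at 0.5 beats each that's 48 chords.
C: 4 bars of 3 beats is 12 beats; at 6 beats each that's 2 chords.
Overall: 53 chords over 16 bars → 53/16 = 53/16 chords per bar.

53/16 chords per bar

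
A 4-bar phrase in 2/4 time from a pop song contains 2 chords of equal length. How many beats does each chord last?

4 beats

4 bars × 2 beats/bar = 8 beats total.
8 beats ÷ 2 chords = 4 beats per chord.
(That is a whole note.)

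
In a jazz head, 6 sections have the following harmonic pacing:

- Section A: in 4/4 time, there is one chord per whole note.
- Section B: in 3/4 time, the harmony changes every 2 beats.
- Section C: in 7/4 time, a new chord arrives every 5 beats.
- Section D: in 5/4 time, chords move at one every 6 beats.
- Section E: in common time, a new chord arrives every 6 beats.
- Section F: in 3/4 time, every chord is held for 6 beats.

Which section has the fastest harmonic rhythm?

Section B

A: each chord is 4 beats in 4/4, so 1 per bar.
B: each chord is 2 beats in 3/4, so 1.5 per bar.
C: each chord is 5 beats in 7/4, so 1.4 per bar.
D: each chord is 6 beats in 5/4, so 5/6 per bar.
E: each chord is 6 beats in 4/4, so 2/3 per bar.
F: each chord is 6 beats in 3/4, so 0.5 per bar.
Fastest is B at 1.5 chords/bar.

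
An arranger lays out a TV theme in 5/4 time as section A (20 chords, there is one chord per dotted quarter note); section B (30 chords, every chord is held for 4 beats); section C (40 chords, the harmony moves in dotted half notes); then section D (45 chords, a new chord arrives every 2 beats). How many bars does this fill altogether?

A: 20 × 1.5 = 30 beats = 6 bars.
B: 30 × 4 = 120 beats = 24 bars.
C: 40 × 3 = 120 beats = 24 bars.
D: 45 × 2 = 90 beats = 18 bars.
Total: 6 + 24 + 24 + 18 = 72 bars.

72 bars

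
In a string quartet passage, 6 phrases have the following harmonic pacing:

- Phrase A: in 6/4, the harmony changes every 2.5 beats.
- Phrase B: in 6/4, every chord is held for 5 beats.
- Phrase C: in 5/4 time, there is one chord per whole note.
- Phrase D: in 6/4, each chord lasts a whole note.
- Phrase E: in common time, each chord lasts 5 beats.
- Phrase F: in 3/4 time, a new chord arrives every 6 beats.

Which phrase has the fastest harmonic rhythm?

Phrase A

A: 6/2.5 = 2.4 chords/bar.
B: 6/5 = 1.2 chords/bar.
C: 5/4 = 1.25 chords/bar.
D: 6/4 = 1.5 chords/bar.
E: 4/5 = 0.8 chords/bar.
F: 3/6 = 0.5 chords/bar.
Fastest is A at 2.4 chords/bar.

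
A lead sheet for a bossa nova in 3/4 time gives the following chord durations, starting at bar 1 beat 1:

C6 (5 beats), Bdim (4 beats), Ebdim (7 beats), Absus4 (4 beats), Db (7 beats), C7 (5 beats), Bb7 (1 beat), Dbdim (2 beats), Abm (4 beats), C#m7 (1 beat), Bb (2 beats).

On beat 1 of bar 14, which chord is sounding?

C#m7

Beat 1 of bar 14 is beat (14−1)×3 + 1 = 40 overall.
Running totals: C6 ends at 5, Bdim ends at 9, Ebdim ends at 16, Absus4 ends at 20, Db ends at 27, C7 ends at 32, Bb7 ends at 33, Dbdim ends at 35, Abm ends at 39, C#m7 ends at 40.
Beat 40 falls within C#m7.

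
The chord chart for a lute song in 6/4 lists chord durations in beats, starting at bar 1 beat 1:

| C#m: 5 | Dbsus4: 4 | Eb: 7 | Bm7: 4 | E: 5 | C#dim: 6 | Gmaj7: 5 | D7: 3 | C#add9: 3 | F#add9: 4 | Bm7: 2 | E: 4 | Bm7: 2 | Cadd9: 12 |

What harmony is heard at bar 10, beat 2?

Beat 2 of bar 10 is beat (10−1)×6 + 2 = 56 overall.
Running totals: C#m ends at 5, Dbsus4 ends at 9, Eb ends at 16, Bm7 ends at 20, E ends at 25, C#dim ends at 31, Gmaj7 ends at 36, D7 ends at 39, C#add9 ends at 42, F#add9 ends at 46, Bm7 ends at 48, E ends at 52, Bm7 ends at 54, Cadd9 ends at 66.
Beat 56 falls within Cadd9.

Cadd9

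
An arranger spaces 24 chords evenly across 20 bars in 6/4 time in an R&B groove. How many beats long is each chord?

5 beats

20 bars × 6 beats/bar = 120 beats total.
120 beats ÷ 24 chords = 5 beats per chord.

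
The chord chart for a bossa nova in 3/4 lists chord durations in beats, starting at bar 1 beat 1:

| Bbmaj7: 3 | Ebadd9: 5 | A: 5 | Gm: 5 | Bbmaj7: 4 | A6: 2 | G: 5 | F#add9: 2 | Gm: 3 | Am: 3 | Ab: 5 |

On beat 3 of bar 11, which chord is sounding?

Beat 3 of bar 11 is beat (11−1)×3 + 3 = 33 overall.
Running totals: Bbmaj7 ends at 3, Ebadd9 ends at 8, A ends at 13, Gm ends at 18, Bbmaj7 ends at 22, A6 ends at 24, G ends at 29, F#add9 ends at 31, Gm ends at 34.
Beat 33 falls within Gm.

Gm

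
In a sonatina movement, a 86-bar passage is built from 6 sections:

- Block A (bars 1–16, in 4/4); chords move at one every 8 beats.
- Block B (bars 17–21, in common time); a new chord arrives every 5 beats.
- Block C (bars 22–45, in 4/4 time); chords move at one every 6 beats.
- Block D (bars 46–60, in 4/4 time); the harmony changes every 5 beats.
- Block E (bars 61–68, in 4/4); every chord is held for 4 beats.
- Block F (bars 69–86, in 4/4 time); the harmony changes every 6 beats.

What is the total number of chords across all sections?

60 chords

A has 64 beats and chords last 8 each, so 8 chords.
B has 20 beats and chords last 5 each, so 4 chords.
C has 96 beats and chords last 6 each, so 16 chords.
D has 60 beats and chords last 5 each, so 12 chords.
E has 32 beats and chords last 4 each, so 8 chords.
F has 72 beats and chords last 6 each, so 12 chords.
Total: 8 + 4 + 16 + 12 + 8 + 12 = 60.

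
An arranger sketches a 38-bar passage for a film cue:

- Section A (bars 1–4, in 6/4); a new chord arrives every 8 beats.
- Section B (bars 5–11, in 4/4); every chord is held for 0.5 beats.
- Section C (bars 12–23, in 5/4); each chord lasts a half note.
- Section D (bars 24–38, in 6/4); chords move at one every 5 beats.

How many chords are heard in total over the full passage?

107 chords

A: 4 bars × 6 beats = 24 beats; 8 beats/chord → 3 chords.
B: 7 bars × 4 beats = 28 beats; 0.5 beats/chord → 56 chords.
C: 12 bars × 5 beats = 60 beats; 2 beats/chord → 30 chords.
D: 15 bars × 6 beats = 90 beats; 5 beats/chord → 18 chords.
Total: 3 + 56 + 30 + 18 = 107.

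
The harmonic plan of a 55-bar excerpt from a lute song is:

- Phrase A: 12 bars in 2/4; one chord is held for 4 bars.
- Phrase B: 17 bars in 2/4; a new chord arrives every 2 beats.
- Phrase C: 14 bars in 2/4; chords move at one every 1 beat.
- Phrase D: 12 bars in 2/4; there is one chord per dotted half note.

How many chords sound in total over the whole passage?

56 chords

A: 12·2 = 24 beats, 24/8 = 3 chords.
B: 17·2 = 34 beats, 34/2 = 17 chords.
C: 14·2 = 28 beats, 28/1 = 28 chords.
D: 12·2 = 24 beats, 24/3 = 8 chords.
Total: 3 + 17 + 28 + 8 = 56.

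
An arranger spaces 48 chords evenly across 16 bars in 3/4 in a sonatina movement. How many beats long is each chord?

1 beat

16 bars × 3 beats/bar = 48 beats total.
48 beats ÷ 48 chords = 1 beats per chord.
(That is a quarter note.)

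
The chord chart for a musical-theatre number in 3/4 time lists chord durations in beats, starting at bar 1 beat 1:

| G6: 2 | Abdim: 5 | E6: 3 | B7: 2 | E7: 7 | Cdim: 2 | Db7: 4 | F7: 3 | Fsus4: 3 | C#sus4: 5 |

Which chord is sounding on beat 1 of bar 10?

Beat 1 of bar 10 is beat (10−1)×3 + 1 = 28 overall.
Running totals: G6 ends at 2, Abdim ends at 7, E6 ends at 10, B7 ends at 12, E7 ends at 19, Cdim ends at 21, Db7 ends at 25, F7 ends at 28.
Beat 28 falls within F7.

F7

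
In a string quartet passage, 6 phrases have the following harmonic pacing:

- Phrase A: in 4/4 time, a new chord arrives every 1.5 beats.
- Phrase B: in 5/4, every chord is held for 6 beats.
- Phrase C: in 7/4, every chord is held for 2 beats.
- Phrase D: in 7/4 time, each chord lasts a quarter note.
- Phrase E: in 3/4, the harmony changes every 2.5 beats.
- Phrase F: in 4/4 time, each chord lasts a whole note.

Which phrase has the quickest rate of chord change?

Phrase D

A: 4 beats/bar ÷ 1.5 beats/chord = 8/3 chords/bar.
B: 5 beats/bar ÷ 6 beats/chord = 5/6 chords/bar.
C: 7 beats/bar ÷ 2 beats/chord = 3.5 chords/bar.
D: 7 beats/bar ÷ 1 beat/chord = 7 chords/bar.
E: 3 beats/bar ÷ 2.5 beats/chord = 1.2 chords/bar.
F: 4 beats/bar ÷ 4 beats/chord = 1 chord/bar.
Fastest is D at 7 chords/bar.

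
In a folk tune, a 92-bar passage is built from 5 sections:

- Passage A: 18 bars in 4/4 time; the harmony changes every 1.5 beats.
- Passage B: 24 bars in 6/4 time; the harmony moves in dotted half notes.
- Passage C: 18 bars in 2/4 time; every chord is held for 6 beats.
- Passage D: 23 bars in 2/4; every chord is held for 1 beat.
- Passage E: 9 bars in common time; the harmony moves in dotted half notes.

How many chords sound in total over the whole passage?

160 chords

A: 18 bars × 4 beats = 72 beats; 1.5 beats/chord → 48 chords.
B: 24 bars × 6 beats = 144 beats; 3 beats/chord → 48 chords.
C: 18 bars × 2 beats = 36 beats; 6 beats/chord → 6 chords.
D: 23 bars × 2 beats = 46 beats; 1 beat/chord → 46 chords.
E: 9 bars × 4 beats = 36 beats; 3 beats/chord → 12 chords.
Total: 48 + 48 + 6 + 46 + 12 = 160.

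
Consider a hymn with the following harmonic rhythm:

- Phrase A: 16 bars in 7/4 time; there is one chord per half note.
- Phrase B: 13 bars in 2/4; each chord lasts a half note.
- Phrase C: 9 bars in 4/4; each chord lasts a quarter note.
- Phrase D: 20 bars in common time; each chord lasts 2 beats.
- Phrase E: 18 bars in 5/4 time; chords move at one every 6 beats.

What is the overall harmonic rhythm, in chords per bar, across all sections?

A: 16 × 7 = 112 beats ÷ 2 = 56 chords.
B: 13 × 2 = 26 beats ÷ 2 = 13 chords.
C: 9 × 4 = 36 beats ÷ 1 = 36 chords.
D: 20 × 4 = 80 beats ÷ 2 = 40 chords.
E: 18 × 5 = 90 beats ÷ 6 = 15 chords.
Overall: 160 chords over 76 bars → 160/76 = 40/19 chords per bar.

40/19 chords per bar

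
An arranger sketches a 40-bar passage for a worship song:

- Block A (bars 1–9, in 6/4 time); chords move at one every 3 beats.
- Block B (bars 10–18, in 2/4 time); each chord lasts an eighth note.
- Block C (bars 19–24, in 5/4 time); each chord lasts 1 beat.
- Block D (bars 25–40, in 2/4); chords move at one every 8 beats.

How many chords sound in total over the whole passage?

88 chords

A has 54 beats and chords last 3 each, so 18 chords.
B has 18 beats and chords last 0.5 each, so 36 chords.
C has 30 beats and chords last 1 each, so 30 chords.
D has 32 beats and chords last 8 each, so 4 chords.
Total: 18 + 36 + 30 + 4 = 88.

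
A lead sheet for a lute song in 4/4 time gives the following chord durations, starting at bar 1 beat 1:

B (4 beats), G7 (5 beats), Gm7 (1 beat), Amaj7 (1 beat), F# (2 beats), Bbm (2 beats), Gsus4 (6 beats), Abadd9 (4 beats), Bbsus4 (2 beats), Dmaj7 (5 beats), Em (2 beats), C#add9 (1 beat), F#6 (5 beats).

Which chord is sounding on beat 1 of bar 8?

Dmaj7

Beat 1 of bar 8 is beat (8−1)×4 + 1 = 29 overall.
Running totals: B ends at 4, G7 ends at 9, Gm7 ends at 10, Amaj7 ends at 11, F# ends at 13, Bbm ends at 15, Gsus4 ends at 21, Abadd9 ends at 25, Bbsus4 ends at 27, Dmaj7 ends at 32.
Beat 29 falls within Dmaj7.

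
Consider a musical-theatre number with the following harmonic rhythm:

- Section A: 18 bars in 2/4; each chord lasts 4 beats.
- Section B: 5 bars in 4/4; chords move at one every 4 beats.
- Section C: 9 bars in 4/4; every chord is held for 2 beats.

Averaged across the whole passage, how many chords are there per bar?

1 chords per bar

A: 18 × 2 = 36 beats ÷ 4 = 9 chords.
B: 5 × 4 = 20 beats ÷ 4 = 5 chords.
C: 9 × 4 = 36 beats ÷ 2 = 18 chords.
Overall: 32 chords over 32 bars → 32/32 = 1 chords per bar.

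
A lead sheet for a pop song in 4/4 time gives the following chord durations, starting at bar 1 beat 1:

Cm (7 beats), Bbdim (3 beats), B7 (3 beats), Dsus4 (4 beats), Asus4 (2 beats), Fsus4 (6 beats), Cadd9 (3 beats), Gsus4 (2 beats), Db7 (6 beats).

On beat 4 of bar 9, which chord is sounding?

Db7

Beat 4 of bar 9 is beat (9−1)×4 + 4 = 36 overall.
Running totals: Cm ends at 7, Bbdim ends at 10, B7 ends at 13, Dsus4 ends at 17, Asus4 ends at 19, Fsus4 ends at 25, Cadd9 ends at 28, Gsus4 ends at 30, Db7 ends at 36.
Beat 36 falls within Db7.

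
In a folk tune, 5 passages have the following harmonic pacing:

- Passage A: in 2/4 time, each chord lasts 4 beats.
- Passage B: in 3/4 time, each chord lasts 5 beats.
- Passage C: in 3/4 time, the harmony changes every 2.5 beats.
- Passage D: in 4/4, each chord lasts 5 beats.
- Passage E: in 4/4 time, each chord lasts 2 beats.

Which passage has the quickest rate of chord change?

A: each chord is 4 beats in 2/4, so 0.5 per bar.
B: each chord is 5 beats in 3/4, so 0.6 per bar.
C: each chord is 2.5 beats in 3/4, so 1.2 per bar.
D: each chord is 5 beats in 4/4, so 0.8 per bar.
E: each chord is 2 beats in 4/4, so 2 per bar.
Fastest is E at 2 chords/bar.

Passage E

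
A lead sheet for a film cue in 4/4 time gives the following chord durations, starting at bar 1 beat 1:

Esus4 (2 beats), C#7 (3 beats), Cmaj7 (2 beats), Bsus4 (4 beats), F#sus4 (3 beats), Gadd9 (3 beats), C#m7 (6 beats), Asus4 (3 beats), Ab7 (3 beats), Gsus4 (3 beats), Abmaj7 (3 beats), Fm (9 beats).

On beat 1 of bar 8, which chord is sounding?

Ab7

Beat 1 of bar 8 is beat (8−1)×4 + 1 = 29 overall.
Running totals: Esus4 ends at 2, C#7 ends at 5, Cmaj7 ends at 7, Bsus4 ends at 11, F#sus4 ends at 14, Gadd9 ends at 17, C#m7 ends at 23, Asus4 ends at 26, Ab7 ends at 29.
Beat 29 falls within Ab7.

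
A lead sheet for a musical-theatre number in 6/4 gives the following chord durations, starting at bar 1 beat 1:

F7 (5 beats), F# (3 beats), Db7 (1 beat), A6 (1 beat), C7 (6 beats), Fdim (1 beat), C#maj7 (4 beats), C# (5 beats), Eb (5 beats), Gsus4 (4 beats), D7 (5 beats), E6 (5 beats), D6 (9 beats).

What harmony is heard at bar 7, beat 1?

Beat 1 of bar 7 is beat (7−1)×6 + 1 = 37 overall.
Running totals: F7 ends at 5, F# ends at 8, Db7 ends at 9, A6 ends at 10, C7 ends at 16, Fdim ends at 17, C#maj7 ends at 21, C# ends at 26, Eb ends at 31, Gsus4 ends at 35, D7 ends at 40.
Beat 37 falls within D7.

D7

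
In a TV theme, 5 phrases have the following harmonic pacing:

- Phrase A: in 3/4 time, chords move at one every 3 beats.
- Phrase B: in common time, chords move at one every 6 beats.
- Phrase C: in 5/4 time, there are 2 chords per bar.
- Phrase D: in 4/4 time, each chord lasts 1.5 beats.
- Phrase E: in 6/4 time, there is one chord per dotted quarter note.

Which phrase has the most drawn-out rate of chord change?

A: 3/3 = 1 chord/bar.
B: 4/6 = 2/3 chords/bar.
C: 5/2.5 = 2 chords/bar.
D: 4/1.5 = 8/3 chords/bar.
E: 6/1.5 = 4 chords/bar.
Slowest is B at 2/3 chords/bar.

Phrase B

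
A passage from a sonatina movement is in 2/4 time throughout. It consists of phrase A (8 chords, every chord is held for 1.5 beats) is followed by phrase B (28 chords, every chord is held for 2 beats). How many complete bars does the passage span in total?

A: 8 × 1.5 = 12 beats = 6 bars.
B: 28 × 2 = 56 beats = 28 bars.
Total: 6 + 28 = 34 bars.

34 bars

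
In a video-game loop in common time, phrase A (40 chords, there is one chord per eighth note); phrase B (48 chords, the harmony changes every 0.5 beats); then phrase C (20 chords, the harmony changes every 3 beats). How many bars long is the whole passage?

A: 40 × 0.5 = 20 beats = 5 bars.
B: 48 × 0.5 = 24 beats = 6 bars.
C: 20 × 3 = 60 beats = 15 bars.
Total: 5 + 6 + 15 = 26 bars.

26 bars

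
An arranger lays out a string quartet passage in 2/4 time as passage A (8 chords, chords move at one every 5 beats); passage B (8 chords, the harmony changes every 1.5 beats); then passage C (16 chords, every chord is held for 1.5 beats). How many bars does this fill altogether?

A: 8 × 5 = 40 beats = 20 bars.
B: 8 × 1.5 = 12 beats = 6 bars.
C: 16 × 1.5 = 24 beats = 12 bars.
Total: 20 + 6 + 12 = 38 bars.

38 bars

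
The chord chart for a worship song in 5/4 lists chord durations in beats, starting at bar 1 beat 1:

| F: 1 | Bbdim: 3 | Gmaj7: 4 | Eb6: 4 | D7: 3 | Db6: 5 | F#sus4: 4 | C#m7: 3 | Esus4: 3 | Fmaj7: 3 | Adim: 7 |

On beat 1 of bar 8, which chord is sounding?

Adim

Beat 1 of bar 8 is beat (8−1)×5 + 1 = 36 overall.
Running totals: F ends at 1, Bbdim ends at 4, Gmaj7 ends at 8, Eb6 ends at 12, D7 ends at 15, Db6 ends at 20, F#sus4 ends at 24, C#m7 ends at 27, Esus4 ends at 30, Fmaj7 ends at 33, Adim ends at 40.
Beat 36 falls within Adim.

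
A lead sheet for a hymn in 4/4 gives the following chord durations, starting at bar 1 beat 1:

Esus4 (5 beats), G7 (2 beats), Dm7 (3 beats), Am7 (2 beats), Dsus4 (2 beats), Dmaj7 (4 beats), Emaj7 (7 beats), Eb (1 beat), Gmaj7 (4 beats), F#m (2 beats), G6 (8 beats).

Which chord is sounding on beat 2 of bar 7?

Eb

Beat 2 of bar 7 is beat (7−1)×4 + 2 = 26 overall.
Running totals: Esus4 ends at 5, G7 ends at 7, Dm7 ends at 10, Am7 ends at 12, Dsus4 ends at 14, Dmaj7 ends at 18, Emaj7 ends at 25, Eb ends at 26.
Beat 26 falls within Eb.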